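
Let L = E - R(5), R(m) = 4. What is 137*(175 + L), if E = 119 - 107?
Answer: 25071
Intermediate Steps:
E = 12
L = 8 (L = 12 - 1*4 = 12 - 4 = 8)
137*(175 + L) = 137*(175 + 8) = 137*183 = 25071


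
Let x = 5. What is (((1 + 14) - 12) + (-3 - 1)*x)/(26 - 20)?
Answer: -17/6 ≈ -2.8333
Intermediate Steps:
(((1 + 14) - 12) + (-3 - 1)*x)/(26 - 20) = (((1 + 14) - 12) + (-3 - 1)*5)/(26 - 20) = ((15 - 12) - 4*5)/6 = (3 - 20)/6 = (⅙)*(-17) = -17/6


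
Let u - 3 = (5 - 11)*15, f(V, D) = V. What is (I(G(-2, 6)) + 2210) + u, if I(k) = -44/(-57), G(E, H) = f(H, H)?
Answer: 121055/57 ≈ 2123.8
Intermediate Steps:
G(E, H) = H
I(k) = 44/57 (I(k) = -44*(-1/57) = 44/57)
u = -87 (u = 3 + (5 - 11)*15 = 3 - 6*15 = 3 - 90 = -87)
(I(G(-2, 6)) + 2210) + u = (44/57 + 2210) - 87 = 126014/57 - 87 = 121055/57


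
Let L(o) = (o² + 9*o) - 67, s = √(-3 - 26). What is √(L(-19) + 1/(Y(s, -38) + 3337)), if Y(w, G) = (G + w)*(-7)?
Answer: √(123 + 1/(3603 - 7*I*√29)) ≈ 11.091 + 0.e-7*I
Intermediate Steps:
s = I*√29 (s = √(-29) = I*√29 ≈ 5.3852*I)
Y(w, G) = -7*G - 7*w
L(o) = -67 + o² + 9*o
√(L(-19) + 1/(Y(s, -38) + 3337)) = √((-67 + (-19)² + 9*(-19)) + 1/((-7*(-38) - 7*I*√29) + 3337)) = √((-67 + 361 - 171) + 1/((266 - 7*I*√29) + 3337)) = √(123 + 1/(3603 - 7*I*√29))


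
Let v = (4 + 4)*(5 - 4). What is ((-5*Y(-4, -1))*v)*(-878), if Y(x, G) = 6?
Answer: 210720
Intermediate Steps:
v = 8 (v = 8*1 = 8)
((-5*Y(-4, -1))*v)*(-878) = (-5*6*8)*(-878) = -30*8*(-878) = -240*(-878) = 210720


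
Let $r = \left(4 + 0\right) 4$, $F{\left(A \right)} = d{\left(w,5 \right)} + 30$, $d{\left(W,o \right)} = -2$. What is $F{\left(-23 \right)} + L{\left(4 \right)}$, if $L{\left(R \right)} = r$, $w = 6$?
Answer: $44$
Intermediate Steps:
$F{\left(A \right)} = 28$ ($F{\left(A \right)} = -2 + 30 = 28$)
$r = 16$ ($r = 4 \cdot 4 = 16$)
$L{\left(R \right)} = 16$
$F{\left(-23 \right)} + L{\left(4 \right)} = 28 + 16 = 44$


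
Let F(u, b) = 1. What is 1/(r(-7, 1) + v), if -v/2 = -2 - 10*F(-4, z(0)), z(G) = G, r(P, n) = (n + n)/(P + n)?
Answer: 3/71 ≈ 0.042253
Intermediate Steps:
r(P, n) = 2*n/(P + n) (r(P, n) = (2*n)/(P + n) = 2*n/(P + n))
v = 24 (v = -2*(-2 - 10*1) = -2*(-2 - 10) = -2*(-12) = 24)
1/(r(-7, 1) + v) = 1/(2*1/(-7 + 1) + 24) = 1/(2*1/(-6) + 24) = 1/(2*1*(-⅙) + 24) = 1/(-⅓ + 24) = 1/(71/3) = 3/71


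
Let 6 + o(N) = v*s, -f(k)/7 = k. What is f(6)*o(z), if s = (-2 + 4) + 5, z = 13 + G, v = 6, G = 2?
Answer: -1512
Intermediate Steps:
f(k) = -7*k
z = 15 (z = 13 + 2 = 15)
s = 7 (s = 2 + 5 = 7)
o(N) = 36 (o(N) = -6 + 6*7 = -6 + 42 = 36)
f(6)*o(z) = -7*6*36 = -42*36 = -1512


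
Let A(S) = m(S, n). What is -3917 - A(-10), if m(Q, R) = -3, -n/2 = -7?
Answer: -3914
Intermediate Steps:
n = 14 (n = -2*(-7) = 14)
A(S) = -3
-3917 - A(-10) = -3917 - 1*(-3) = -3917 + 3 = -3914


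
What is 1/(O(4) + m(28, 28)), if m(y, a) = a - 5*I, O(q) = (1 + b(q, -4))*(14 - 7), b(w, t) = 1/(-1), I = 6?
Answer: -½ ≈ -0.50000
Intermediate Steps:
b(w, t) = -1
O(q) = 0 (O(q) = (1 - 1)*(14 - 7) = 0*7 = 0)
m(y, a) = -30 + a (m(y, a) = a - 5*6 = a - 30 = -30 + a)
1/(O(4) + m(28, 28)) = 1/(0 + (-30 + 28)) = 1/(0 - 2) = 1/(-2) = -½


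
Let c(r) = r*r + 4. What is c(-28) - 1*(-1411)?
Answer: 2199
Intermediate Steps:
c(r) = 4 + r**2 (c(r) = r**2 + 4 = 4 + r**2)
c(-28) - 1*(-1411) = (4 + (-28)**2) - 1*(-1411) = (4 + 784) + 1411 = 788 + 1411 = 2199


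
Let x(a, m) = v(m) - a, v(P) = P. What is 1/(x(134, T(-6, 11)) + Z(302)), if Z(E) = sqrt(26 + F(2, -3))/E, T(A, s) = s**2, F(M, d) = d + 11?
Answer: -592826/7706721 - 151*sqrt(34)/7706721 ≈ -0.077037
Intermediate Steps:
F(M, d) = 11 + d
x(a, m) = m - a
Z(E) = sqrt(34)/E (Z(E) = sqrt(26 + (11 - 3))/E = sqrt(26 + 8)/E = sqrt(34)/E)
1/(x(134, T(-6, 11)) + Z(302)) = 1/((11**2 - 1*134) + sqrt(34)/302) = 1/((121 - 134) + sqrt(34)*(1/302)) = 1/(-13 + sqrt(34)/302)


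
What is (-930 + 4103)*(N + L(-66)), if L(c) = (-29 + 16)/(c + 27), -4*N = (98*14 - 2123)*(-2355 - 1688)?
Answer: -28902460375/12 ≈ -2.4085e+9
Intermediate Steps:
N = -3036293/4 (N = -(98*14 - 2123)*(-2355 - 1688)/4 = -(1372 - 2123)*(-4043)/4 = -(-751)*(-4043)/4 = -¼*3036293 = -3036293/4 ≈ -7.5907e+5)
L(c) = -13/(27 + c)
(-930 + 4103)*(N + L(-66)) = (-930 + 4103)*(-3036293/4 - 13/(27 - 66)) = 3173*(-3036293/4 - 13/(-39)) = 3173*(-3036293/4 - 13*(-1/39)) = 3173*(-3036293/4 + ⅓) = 3173*(-9108875/12) = -28902460375/12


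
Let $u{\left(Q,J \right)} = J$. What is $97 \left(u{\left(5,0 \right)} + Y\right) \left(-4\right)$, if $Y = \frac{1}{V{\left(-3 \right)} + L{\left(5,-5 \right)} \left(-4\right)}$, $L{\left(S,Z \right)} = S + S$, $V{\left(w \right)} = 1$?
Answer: $\frac{388}{39} \approx 9.9487$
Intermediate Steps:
$L{\left(S,Z \right)} = 2 S$
$Y = - \frac{1}{39}$ ($Y = \frac{1}{1 + 2 \cdot 5 \left(-4\right)} = \frac{1}{1 + 10 \left(-4\right)} = \frac{1}{1 - 40} = \frac{1}{-39} = - \frac{1}{39} \approx -0.025641$)
$97 \left(u{\left(5,0 \right)} + Y\right) \left(-4\right) = 97 \left(0 - \frac{1}{39}\right) \left(-4\right) = 97 \left(\left(- \frac{1}{39}\right) \left(-4\right)\right) = 97 \cdot \frac{4}{39} = \frac{388}{39}$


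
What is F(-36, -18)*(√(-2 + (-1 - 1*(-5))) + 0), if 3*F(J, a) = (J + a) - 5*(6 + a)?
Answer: 2*√2 ≈ 2.8284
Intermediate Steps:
F(J, a) = -10 - 4*a/3 + J/3 (F(J, a) = ((J + a) - 5*(6 + a))/3 = ((J + a) + (-30 - 5*a))/3 = (-30 + J - 4*a)/3 = -10 - 4*a/3 + J/3)
F(-36, -18)*(√(-2 + (-1 - 1*(-5))) + 0) = (-10 - 4/3*(-18) + (⅓)*(-36))*(√(-2 + (-1 - 1*(-5))) + 0) = (-10 + 24 - 12)*(√(-2 + (-1 + 5)) + 0) = 2*(√(-2 + 4) + 0) = 2*(√2 + 0) = 2*√2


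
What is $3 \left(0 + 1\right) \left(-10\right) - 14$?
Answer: $-44$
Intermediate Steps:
$3 \left(0 + 1\right) \left(-10\right) - 14 = 3 \cdot 1 \left(-10\right) - 14 = 3 \left(-10\right) - 14 = -30 - 14 = -44$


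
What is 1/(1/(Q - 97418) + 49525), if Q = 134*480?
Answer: 33098/1639178449 ≈ 2.0192e-5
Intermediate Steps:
Q = 64320
1/(1/(Q - 97418) + 49525) = 1/(1/(64320 - 97418) + 49525) = 1/(1/(-33098) + 49525) = 1/(-1/33098 + 49525) = 1/(1639178449/33098) = 33098/1639178449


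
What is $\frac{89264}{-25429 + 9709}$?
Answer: $- \frac{11158}{1965} \approx -5.6784$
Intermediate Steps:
$\frac{89264}{-25429 + 9709} = \frac{89264}{-15720} = 89264 \left(- \frac{1}{15720}\right) = - \frac{11158}{1965}$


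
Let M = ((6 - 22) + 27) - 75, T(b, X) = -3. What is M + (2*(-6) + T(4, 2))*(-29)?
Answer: 371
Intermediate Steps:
M = -64 (M = (-16 + 27) - 75 = 11 - 75 = -64)
M + (2*(-6) + T(4, 2))*(-29) = -64 + (2*(-6) - 3)*(-29) = -64 + (-12 - 3)*(-29) = -64 - 15*(-29) = -64 + 435 = 371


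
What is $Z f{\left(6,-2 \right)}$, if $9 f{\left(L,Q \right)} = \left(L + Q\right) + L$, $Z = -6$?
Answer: $- \frac{20}{3} \approx -6.6667$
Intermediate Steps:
$f{\left(L,Q \right)} = \frac{Q}{9} + \frac{2 L}{9}$ ($f{\left(L,Q \right)} = \frac{\left(L + Q\right) + L}{9} = \frac{Q + 2 L}{9} = \frac{Q}{9} + \frac{2 L}{9}$)
$Z f{\left(6,-2 \right)} = - 6 \left(\frac{1}{9} \left(-2\right) + \frac{2}{9} \cdot 6\right) = - 6 \left(- \frac{2}{9} + \frac{4}{3}\right) = \left(-6\right) \frac{10}{9} = - \frac{20}{3}$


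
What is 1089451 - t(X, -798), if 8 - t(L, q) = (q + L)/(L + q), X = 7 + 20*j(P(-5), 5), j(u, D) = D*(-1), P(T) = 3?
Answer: 1089444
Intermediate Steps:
j(u, D) = -D
X = -93 (X = 7 + 20*(-1*5) = 7 + 20*(-5) = 7 - 100 = -93)
t(L, q) = 7 (t(L, q) = 8 - (q + L)/(L + q) = 8 - (L + q)/(L + q) = 8 - 1*1 = 8 - 1 = 7)
1089451 - t(X, -798) = 1089451 - 1*7 = 1089451 - 7 = 1089444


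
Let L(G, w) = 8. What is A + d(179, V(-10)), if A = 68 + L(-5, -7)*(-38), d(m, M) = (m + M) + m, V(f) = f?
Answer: 112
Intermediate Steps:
d(m, M) = M + 2*m (d(m, M) = (M + m) + m = M + 2*m)
A = -236 (A = 68 + 8*(-38) = 68 - 304 = -236)
A + d(179, V(-10)) = -236 + (-10 + 2*179) = -236 + (-10 + 358) = -236 + 348 = 112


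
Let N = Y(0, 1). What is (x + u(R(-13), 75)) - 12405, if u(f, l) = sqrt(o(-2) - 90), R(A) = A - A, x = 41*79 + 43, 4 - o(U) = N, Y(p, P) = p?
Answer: -9123 + I*sqrt(86) ≈ -9123.0 + 9.2736*I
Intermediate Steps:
N = 0
o(U) = 4 (o(U) = 4 - 1*0 = 4 + 0 = 4)
x = 3282 (x = 3239 + 43 = 3282)
R(A) = 0
u(f, l) = I*sqrt(86) (u(f, l) = sqrt(4 - 90) = sqrt(-86) = I*sqrt(86))
(x + u(R(-13), 75)) - 12405 = (3282 + I*sqrt(86)) - 12405 = -9123 + I*sqrt(86)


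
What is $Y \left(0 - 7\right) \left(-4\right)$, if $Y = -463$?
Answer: $-12964$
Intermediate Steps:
$Y \left(0 - 7\right) \left(-4\right) = - 463 \left(0 - 7\right) \left(-4\right) = - 463 \left(\left(-7\right) \left(-4\right)\right) = \left(-463\right) 28 = -12964$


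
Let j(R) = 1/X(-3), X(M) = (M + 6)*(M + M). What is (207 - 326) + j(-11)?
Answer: -2143/18 ≈ -119.06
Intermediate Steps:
X(M) = 2*M*(6 + M) (X(M) = (6 + M)*(2*M) = 2*M*(6 + M))
j(R) = -1/18 (j(R) = 1/(2*(-3)*(6 - 3)) = 1/(2*(-3)*3) = 1/(-18) = -1/18)
(207 - 326) + j(-11) = (207 - 326) - 1/18 = -119 - 1/18 = -2143/18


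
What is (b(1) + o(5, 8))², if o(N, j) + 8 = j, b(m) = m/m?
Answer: 1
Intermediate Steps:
b(m) = 1
o(N, j) = -8 + j
(b(1) + o(5, 8))² = (1 + (-8 + 8))² = (1 + 0)² = 1² = 1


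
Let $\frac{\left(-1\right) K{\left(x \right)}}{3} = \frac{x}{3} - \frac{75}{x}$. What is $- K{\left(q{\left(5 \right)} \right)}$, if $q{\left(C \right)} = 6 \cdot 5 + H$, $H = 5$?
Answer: $\frac{200}{7} \approx 28.571$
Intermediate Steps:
$q{\left(C \right)} = 35$ ($q{\left(C \right)} = 6 \cdot 5 + 5 = 30 + 5 = 35$)
$K{\left(x \right)} = - x + \frac{225}{x}$ ($K{\left(x \right)} = - 3 \left(\frac{x}{3} - \frac{75}{x}\right) = - 3 \left(- \frac{75}{x} + \frac{x}{3}\right) = - x + \frac{225}{x}$)
$- K{\left(q{\left(5 \right)} \right)} = - (\left(-1\right) 35 + \frac{225}{35}) = - (-35 + 225 \cdot \frac{1}{35}) = - (-35 + \frac{45}{7}) = \left(-1\right) \left(- \frac{200}{7}\right) = \frac{200}{7}$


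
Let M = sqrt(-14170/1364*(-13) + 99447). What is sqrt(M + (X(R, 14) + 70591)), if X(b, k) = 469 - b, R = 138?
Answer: sqrt(32987524328 + 682*sqrt(46318002038))/682 ≈ 266.90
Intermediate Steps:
M = sqrt(46318002038)/682 (M = sqrt(-14170*1/1364*(-13) + 99447) = sqrt(-7085/682*(-13) + 99447) = sqrt(92105/682 + 99447) = sqrt(67914959/682) = sqrt(46318002038)/682 ≈ 315.57)
sqrt(M + (X(R, 14) + 70591)) = sqrt(sqrt(46318002038)/682 + ((469 - 1*138) + 70591)) = sqrt(sqrt(46318002038)/682 + ((469 - 138) + 70591)) = sqrt(sqrt(46318002038)/682 + (331 + 70591)) = sqrt(sqrt(46318002038)/682 + 70922) = sqrt(70922 + sqrt(46318002038)/682)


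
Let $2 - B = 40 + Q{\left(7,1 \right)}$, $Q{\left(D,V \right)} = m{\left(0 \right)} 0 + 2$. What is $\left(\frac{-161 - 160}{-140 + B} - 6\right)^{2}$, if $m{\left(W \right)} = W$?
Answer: $\frac{64009}{3600} \approx 17.78$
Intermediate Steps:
$Q{\left(D,V \right)} = 2$ ($Q{\left(D,V \right)} = 0 \cdot 0 + 2 = 0 + 2 = 2$)
$B = -40$ ($B = 2 - \left(40 + 2\right) = 2 - 42 = -40$)
$\left(\frac{-161 - 160}{-140 + B} - 6\right)^{2} = \left(\frac{-161 - 160}{-140 - 40} - 6\right)^{2} = \left(- \frac{321}{-180} - 6\right)^{2} = \left(\left(-321\right) \left(- \frac{1}{180}\right) - 6\right)^{2} = \left(\frac{107}{60} - 6\right)^{2} = \left(- \frac{253}{60}\right)^{2} = \frac{64009}{3600}$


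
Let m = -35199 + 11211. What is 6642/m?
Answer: -1107/3998 ≈ -0.27689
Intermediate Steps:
m = -23988
6642/m = 6642/(-23988) = 6642*(-1/23988) = -1107/3998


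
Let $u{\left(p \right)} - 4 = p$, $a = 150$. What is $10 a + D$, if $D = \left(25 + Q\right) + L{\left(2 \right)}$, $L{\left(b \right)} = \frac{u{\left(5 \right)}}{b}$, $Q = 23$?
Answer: $\frac{3105}{2} \approx 1552.5$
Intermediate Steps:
$u{\left(p \right)} = 4 + p$
$L{\left(b \right)} = \frac{9}{b}$ ($L{\left(b \right)} = \frac{4 + 5}{b} = \frac{9}{b}$)
$D = \frac{105}{2}$ ($D = \left(25 + 23\right) + \frac{9}{2} = 48 + 9 \cdot \frac{1}{2} = 48 + \frac{9}{2} = \frac{105}{2} \approx 52.5$)
$10 a + D = 10 \cdot 150 + \frac{105}{2} = 1500 + \frac{105}{2} = \frac{3105}{2}$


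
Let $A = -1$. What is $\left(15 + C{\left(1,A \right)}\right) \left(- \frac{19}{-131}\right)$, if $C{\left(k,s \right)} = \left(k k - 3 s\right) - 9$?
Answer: $\frac{190}{131} \approx 1.4504$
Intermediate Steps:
$C{\left(k,s \right)} = -9 + k^{2} - 3 s$ ($C{\left(k,s \right)} = \left(k^{2} - 3 s\right) - 9 = -9 + k^{2} - 3 s$)
$\left(15 + C{\left(1,A \right)}\right) \left(- \frac{19}{-131}\right) = \left(15 - \left(6 - 1\right)\right) \left(- \frac{19}{-131}\right) = \left(15 + \left(-9 + 1 + 3\right)\right) \left(\left(-19\right) \left(- \frac{1}{131}\right)\right) = \left(15 - 5\right) \frac{19}{131} = 10 \cdot \frac{19}{131} = \frac{190}{131}$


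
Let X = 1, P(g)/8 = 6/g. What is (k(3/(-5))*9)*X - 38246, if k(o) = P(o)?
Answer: -38966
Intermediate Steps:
P(g) = 48/g (P(g) = 8*(6/g) = 48/g)
k(o) = 48/o
(k(3/(-5))*9)*X - 38246 = ((48/((3/(-5))))*9)*1 - 38246 = ((48/((3*(-⅕))))*9)*1 - 38246 = ((48/(-⅗))*9)*1 - 38246 = ((48*(-5/3))*9)*1 - 38246 = -80*9*1 - 38246 = -720*1 - 38246 = -720 - 38246 = -38966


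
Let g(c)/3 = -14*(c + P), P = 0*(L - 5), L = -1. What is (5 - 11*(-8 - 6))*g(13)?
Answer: -86814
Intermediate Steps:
P = 0 (P = 0*(-1 - 5) = 0*(-6) = 0)
g(c) = -42*c (g(c) = 3*(-14*(c + 0)) = 3*(-14*c) = -42*c)
(5 - 11*(-8 - 6))*g(13) = (5 - 11*(-8 - 6))*(-42*13) = (5 - 11*(-14))*(-546) = (5 + 154)*(-546) = 159*(-546) = -86814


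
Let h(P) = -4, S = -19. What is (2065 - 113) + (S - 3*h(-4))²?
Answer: 2001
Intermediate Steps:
(2065 - 113) + (S - 3*h(-4))² = (2065 - 113) + (-19 - 3*(-4))² = 1952 + (-19 + 12)² = 1952 + (-7)² = 1952 + 49 = 2001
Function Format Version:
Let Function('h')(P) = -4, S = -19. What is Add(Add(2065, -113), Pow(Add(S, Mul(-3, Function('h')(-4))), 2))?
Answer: 2001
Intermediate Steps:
Add(Add(2065, -113), Pow(Add(S, Mul(-3, Function('h')(-4))), 2)) = Add(Add(2065, -113), Pow(Add(-19, Mul(-3, -4)), 2)) = Add(1952, Pow(Add(-19, 12), 2)) = Add(1952, Pow(-7, 2)) = Add(1952, 49) = 2001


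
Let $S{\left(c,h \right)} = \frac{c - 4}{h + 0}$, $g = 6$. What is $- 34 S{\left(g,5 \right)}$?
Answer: $- \frac{68}{5} \approx -13.6$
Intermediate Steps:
$S{\left(c,h \right)} = \frac{-4 + c}{h}$
$- 34 S{\left(g,5 \right)} = - 34 \frac{-4 + 6}{5} = - 34 \cdot \frac{1}{5} \cdot 2 = \left(-34\right) \frac{2}{5} = - \frac{68}{5}$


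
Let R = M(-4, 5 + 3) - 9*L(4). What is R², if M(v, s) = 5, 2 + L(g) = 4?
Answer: 169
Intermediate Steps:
L(g) = 2 (L(g) = -2 + 4 = 2)
R = -13 (R = 5 - 9*2 = 5 - 18 = -13)
R² = (-13)² = 169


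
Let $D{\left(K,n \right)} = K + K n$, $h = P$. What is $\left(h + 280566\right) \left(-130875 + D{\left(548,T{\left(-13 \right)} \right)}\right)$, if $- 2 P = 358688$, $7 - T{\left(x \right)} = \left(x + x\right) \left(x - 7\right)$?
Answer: $-41647893122$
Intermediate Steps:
$T{\left(x \right)} = 7 - 2 x \left(-7 + x\right)$ ($T{\left(x \right)} = 7 - \left(x + x\right) \left(x - 7\right) = 7 - 2 x \left(-7 + x\right)$)
$P = -179344$ ($P = \left(- \frac{1}{2}\right) 358688 = -179344$)
$h = -179344$
$\left(h + 280566\right) \left(-130875 + D{\left(548,T{\left(-13 \right)} \right)}\right) = \left(-179344 + 280566\right) \left(-130875 + 548 \left(1 + \left(7 - 2 \left(-13\right)^{2} + 14 \left(-13\right)\right)\right)\right) = 101222 \left(-130875 + 548 \left(1 - 513\right)\right) = 101222 \left(-130875 + 548 \left(-512\right)\right) = 101222 \left(-130875 - 280576\right) = 101222 \left(-411451\right) = -41647893122$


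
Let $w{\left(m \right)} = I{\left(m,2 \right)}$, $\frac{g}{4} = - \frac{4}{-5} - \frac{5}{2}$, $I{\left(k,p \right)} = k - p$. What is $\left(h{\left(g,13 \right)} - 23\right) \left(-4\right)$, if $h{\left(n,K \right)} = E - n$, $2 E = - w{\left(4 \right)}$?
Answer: $\frac{344}{5} \approx 68.8$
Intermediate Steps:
$g = - \frac{34}{5}$ ($g = 4 \left(- \frac{4}{-5} - \frac{5}{2}\right) = 4 \left(\left(-4\right) \left(- \frac{1}{5}\right) - \frac{5}{2}\right) = 4 \left(\frac{4}{5} - \frac{5}{2}\right) = 4 \left(- \frac{17}{10}\right) = - \frac{34}{5} \approx -6.8$)
$w{\left(m \right)} = -2 + m$ ($w{\left(m \right)} = m - 2 = -2 + m$)
$E = -1$ ($E = \frac{\left(-1\right) \left(-2 + 4\right)}{2} = \frac{\left(-1\right) 2}{2} = \frac{1}{2} \left(-2\right) = -1$)
$h{\left(n,K \right)} = -1 - n$
$\left(h{\left(g,13 \right)} - 23\right) \left(-4\right) = \left(\left(-1 - - \frac{34}{5}\right) - 23\right) \left(-4\right) = \left(\left(-1 + \frac{34}{5}\right) - 23\right) \left(-4\right) = \left(\frac{29}{5} - 23\right) \left(-4\right) = \left(- \frac{86}{5}\right) \left(-4\right) = \frac{344}{5}$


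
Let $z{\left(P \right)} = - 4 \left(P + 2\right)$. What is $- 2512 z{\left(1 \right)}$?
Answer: $30144$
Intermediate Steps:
$z{\left(P \right)} = -8 - 4 P$ ($z{\left(P \right)} = - 4 \left(2 + P\right) = -8 - 4 P$)
$- 2512 z{\left(1 \right)} = - 2512 \left(-8 - 4\right) = \left(-2512\right) \left(-12\right) = 30144$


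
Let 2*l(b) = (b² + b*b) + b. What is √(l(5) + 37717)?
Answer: √150978/2 ≈ 194.28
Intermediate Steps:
l(b) = b² + b/2 (l(b) = ((b² + b*b) + b)/2 = ((b² + b²) + b)/2 = (2*b² + b)/2 = (b + 2*b²)/2 = b² + b/2)
√(l(5) + 37717) = √(5*(½ + 5) + 37717) = √(5*(11/2) + 37717) = √(55/2 + 37717) = √(75489/2) = √150978/2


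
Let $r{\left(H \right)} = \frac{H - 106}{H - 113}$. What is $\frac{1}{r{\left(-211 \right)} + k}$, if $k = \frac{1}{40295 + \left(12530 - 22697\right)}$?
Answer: $\frac{2440368}{2387725} \approx 1.022$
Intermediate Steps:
$k = \frac{1}{30128}$ ($k = \frac{1}{40295 - 10167} = \frac{1}{30128} \approx 3.3192 \cdot 10^{-5}$)
$r{\left(H \right)} = \frac{-106 + H}{-113 + H}$
$\frac{1}{r{\left(-211 \right)} + k} = \frac{1}{\frac{-106 - 211}{-113 - 211} + \frac{1}{30128}} = \frac{1}{\frac{1}{-324} \left(-317\right) + \frac{1}{30128}} = \frac{1}{\left(- \frac{1}{324}\right) \left(-317\right) + \frac{1}{30128}} = \frac{1}{\frac{317}{324} + \frac{1}{30128}} = \frac{1}{\frac{2387725}{2440368}} = \frac{2440368}{2387725}$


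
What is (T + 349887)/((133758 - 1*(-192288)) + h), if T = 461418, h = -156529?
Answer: 811305/169517 ≈ 4.7860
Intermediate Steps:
(T + 349887)/((133758 - 1*(-192288)) + h) = (461418 + 349887)/((133758 - 1*(-192288)) - 156529) = 811305/((133758 + 192288) - 156529) = 811305/(326046 - 156529) = 811305/169517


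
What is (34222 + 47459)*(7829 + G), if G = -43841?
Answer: -2941496172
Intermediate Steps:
(34222 + 47459)*(7829 + G) = (34222 + 47459)*(7829 - 43841) = 81681*(-36012) = -2941496172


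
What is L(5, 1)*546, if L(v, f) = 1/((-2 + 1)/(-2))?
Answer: 1092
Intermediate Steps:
L(v, f) = 2 (L(v, f) = 1/(-1*(-½)) = 1/(½) = 2)
L(5, 1)*546 = 2*546 = 1092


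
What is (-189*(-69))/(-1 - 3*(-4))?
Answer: 13041/11 ≈ 1185.5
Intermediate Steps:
(-189*(-69))/(-1 - 3*(-4)) = 13041/(-1 + 12) = 13041/11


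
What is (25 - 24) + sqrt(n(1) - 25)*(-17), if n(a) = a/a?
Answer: 1 - 34*I*sqrt(6) ≈ 1.0 - 83.283*I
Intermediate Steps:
n(a) = 1
(25 - 24) + sqrt(n(1) - 25)*(-17) = (25 - 24) + sqrt(1 - 25)*(-17) = 1 + sqrt(-24)*(-17) = 1 + (2*I*sqrt(6))*(-17) = 1 - 34*I*sqrt(6)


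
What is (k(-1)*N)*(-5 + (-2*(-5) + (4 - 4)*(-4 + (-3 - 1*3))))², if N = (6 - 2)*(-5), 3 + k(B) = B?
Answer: 2000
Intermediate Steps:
k(B) = -3 + B
N = -20 (N = 4*(-5) = -20)
(k(-1)*N)*(-5 + (-2*(-5) + (4 - 4)*(-4 + (-3 - 1*3))))² = ((-3 - 1)*(-20))*(-5 + (-2*(-5) + (4 - 4)*(-4 + (-3 - 1*3))))² = (-4*(-20))*(-5 + (10 + 0*(-4 + (-3 - 3))))² = 80*(-5 + (10 + 0*(-4 - 6)))² = 80*(-5 + (10 + 0*(-10)))² = 80*(-5 + (10 + 0))² = 80*(-5 + 10)² = 80*5² = 80*25 = 2000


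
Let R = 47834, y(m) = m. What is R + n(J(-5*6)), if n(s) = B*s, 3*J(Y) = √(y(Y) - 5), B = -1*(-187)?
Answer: 47834 + 187*I*√35/3 ≈ 47834.0 + 368.77*I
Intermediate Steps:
B = 187
J(Y) = √(-5 + Y)/3 (J(Y) = √(Y - 5)/3 = √(-5 + Y)/3)
n(s) = 187*s
R + n(J(-5*6)) = 47834 + 187*(√(-5 - 5*6)/3) = 47834 + 187*(√(-5 - 30)/3) = 47834 + 187*(√(-35)/3) = 47834 + 187*((I*√35)/3) = 47834 + 187*(I*√35/3) = 47834 + 187*I*√35/3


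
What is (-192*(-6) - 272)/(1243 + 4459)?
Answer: 440/2851 ≈ 0.15433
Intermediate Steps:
(-192*(-6) - 272)/(1243 + 4459) = (1152 - 272)/5702 = 880*(1/5702) = 440/2851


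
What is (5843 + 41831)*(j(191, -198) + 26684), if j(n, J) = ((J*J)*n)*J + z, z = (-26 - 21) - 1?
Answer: -70681006911064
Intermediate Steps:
z = -48 (z = -47 - 1 = -48)
j(n, J) = -48 + n*J**3 (j(n, J) = ((J*J)*n)*J - 48 = (J**2*n)*J - 48 = (n*J**2)*J - 48 = n*J**3 - 48 = -48 + n*J**3)
(5843 + 41831)*(j(191, -198) + 26684) = (5843 + 41831)*((-48 + 191*(-198)**3) + 26684) = 47674*((-48 + 191*(-7762392)) + 26684) = 47674*((-48 - 1482616872) + 26684) = 47674*(-1482616920 + 26684) = 47674*(-1482590236) = -70681006911064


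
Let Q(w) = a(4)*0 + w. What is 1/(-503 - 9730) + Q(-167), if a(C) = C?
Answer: -1708912/10233 ≈ -167.00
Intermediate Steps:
Q(w) = w (Q(w) = 4*0 + w = 0 + w = w)
1/(-503 - 9730) + Q(-167) = 1/(-503 - 9730) - 167 = 1/(-10233) - 167 = -1/10233 - 167 = -1708912/10233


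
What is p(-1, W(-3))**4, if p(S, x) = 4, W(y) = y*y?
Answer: 256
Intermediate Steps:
W(y) = y**2
p(-1, W(-3))**4 = 4**4 = 256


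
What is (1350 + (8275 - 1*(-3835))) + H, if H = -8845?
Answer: 4615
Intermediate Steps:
(1350 + (8275 - 1*(-3835))) + H = (1350 + (8275 - 1*(-3835))) - 8845 = (1350 + (8275 + 3835)) - 8845 = (1350 + 12110) - 8845 = 13460 - 8845 = 4615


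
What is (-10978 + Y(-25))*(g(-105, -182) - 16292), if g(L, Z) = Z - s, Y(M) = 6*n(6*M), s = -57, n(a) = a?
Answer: 195001126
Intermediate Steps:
Y(M) = 36*M (Y(M) = 6*(6*M) = 36*M)
g(L, Z) = 57 + Z (g(L, Z) = Z - 1*(-57) = Z + 57 = 57 + Z)
(-10978 + Y(-25))*(g(-105, -182) - 16292) = (-10978 + 36*(-25))*((57 - 182) - 16292) = (-10978 - 900)*(-125 - 16292) = -11878*(-16417) = 195001126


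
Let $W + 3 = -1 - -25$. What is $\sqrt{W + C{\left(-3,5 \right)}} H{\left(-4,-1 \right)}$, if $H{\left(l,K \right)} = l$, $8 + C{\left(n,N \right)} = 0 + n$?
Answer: $- 4 \sqrt{10} \approx -12.649$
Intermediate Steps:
$C{\left(n,N \right)} = -8 + n$ ($C{\left(n,N \right)} = -8 + \left(0 + n\right) = -8 + n$)
$W = 21$ ($W = -3 - -24 = -3 + \left(-1 + 25\right) = -3 + 24 = 21$)
$\sqrt{W + C{\left(-3,5 \right)}} H{\left(-4,-1 \right)} = \sqrt{21 - 11} \left(-4\right) = \sqrt{10} \left(-4\right) = - 4 \sqrt{10}$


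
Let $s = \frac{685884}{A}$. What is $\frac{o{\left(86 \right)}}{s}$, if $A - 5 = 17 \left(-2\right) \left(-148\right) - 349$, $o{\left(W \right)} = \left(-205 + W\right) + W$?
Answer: $- \frac{12892}{57157} \approx -0.22555$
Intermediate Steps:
$o{\left(W \right)} = -205 + 2 W$
$A = 4688$ ($A = 5 - \left(349 - 17 \left(-2\right) \left(-148\right)\right) = 5 - -4683 = 5 + \left(5032 - 349\right) = 5 + 4683 = 4688$)
$s = \frac{171471}{1172}$ ($s = \frac{685884}{4688} = 685884 \cdot \frac{1}{4688} = \frac{171471}{1172} \approx 146.31$)
$\frac{o{\left(86 \right)}}{s} = \frac{-205 + 2 \cdot 86}{\frac{171471}{1172}} = \left(-205 + 172\right) \frac{1172}{171471} = \left(-33\right) \frac{1172}{171471} = - \frac{12892}{57157}$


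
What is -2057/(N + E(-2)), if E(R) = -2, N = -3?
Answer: 2057/5 ≈ 411.40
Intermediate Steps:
-2057/(N + E(-2)) = -2057/(-3 - 2) = -2057/(-5) = -⅕*(-2057) = 2057/5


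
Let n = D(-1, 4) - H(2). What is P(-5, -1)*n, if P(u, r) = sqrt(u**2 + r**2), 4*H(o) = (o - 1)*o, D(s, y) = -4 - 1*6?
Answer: -21*sqrt(26)/2 ≈ -53.540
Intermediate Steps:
D(s, y) = -10 (D(s, y) = -4 - 6 = -10)
H(o) = o*(-1 + o)/4 (H(o) = ((o - 1)*o)/4 = ((-1 + o)*o)/4 = (o*(-1 + o))/4 = o*(-1 + o)/4)
P(u, r) = sqrt(r**2 + u**2)
n = -21/2 (n = -10 - 2*(-1 + 2)/4 = -10 - 2/4 = -10 - 1*1/2 = -10 - 1/2 = -21/2 ≈ -10.500)
P(-5, -1)*n = sqrt((-1)**2 + (-5)**2)*(-21/2) = sqrt(1 + 25)*(-21/2) = sqrt(26)*(-21/2) = -21*sqrt(26)/2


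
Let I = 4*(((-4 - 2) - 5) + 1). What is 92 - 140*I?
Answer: 5692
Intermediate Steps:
I = -40 (I = 4*((-6 - 5) + 1) = 4*(-11 + 1) = 4*(-10) = -40)
92 - 140*I = 92 - 140*(-40) = 92 + 5600 = 5692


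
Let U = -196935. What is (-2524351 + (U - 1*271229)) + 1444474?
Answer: -1548041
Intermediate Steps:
(-2524351 + (U - 1*271229)) + 1444474 = (-2524351 + (-196935 - 1*271229)) + 1444474 = (-2524351 + (-196935 - 271229)) + 1444474 = (-2524351 - 468164) + 1444474 = -2992515 + 1444474 = -1548041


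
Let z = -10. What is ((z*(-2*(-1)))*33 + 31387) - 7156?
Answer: 23571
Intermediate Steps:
((z*(-2*(-1)))*33 + 31387) - 7156 = (-(-20)*(-1)*33 + 31387) - 7156 = (-10*2*33 + 31387) - 7156 = (-20*33 + 31387) - 7156 = (-660 + 31387) - 7156 = 30727 - 7156 = 23571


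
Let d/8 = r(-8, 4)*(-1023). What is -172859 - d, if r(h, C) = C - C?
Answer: -172859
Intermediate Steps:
r(h, C) = 0
d = 0 (d = 8*(0*(-1023)) = 8*0 = 0)
-172859 - d = -172859 - 1*0 = -172859 + 0 = -172859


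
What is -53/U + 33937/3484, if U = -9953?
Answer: 337959613/34676252 ≈ 9.7461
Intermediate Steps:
-53/U + 33937/3484 = -53/(-9953) + 33937/3484 = -53*(-1/9953) + 33937*(1/3484) = 53/9953 + 33937/3484 = 337959613/34676252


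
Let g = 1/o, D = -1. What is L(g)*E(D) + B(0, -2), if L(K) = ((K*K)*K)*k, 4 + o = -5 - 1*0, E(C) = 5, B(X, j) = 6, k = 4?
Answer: 4354/729 ≈ 5.9726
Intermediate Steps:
o = -9 (o = -4 + (-5 - 1*0) = -4 + (-5 + 0) = -4 - 5 = -9)
g = -⅑ (g = 1/(-9) = -⅑ ≈ -0.11111)
L(K) = 4*K³ (L(K) = ((K*K)*K)*4 = (K²*K)*4 = K³*4 = 4*K³)
L(g)*E(D) + B(0, -2) = (4*(-⅑)³)*5 + 6 = (4*(-1/729))*5 + 6 = -4/729*5 + 6 = -20/729 + 6 = 4354/729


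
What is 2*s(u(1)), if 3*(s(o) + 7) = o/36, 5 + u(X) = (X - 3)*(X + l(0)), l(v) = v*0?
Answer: -763/54 ≈ -14.130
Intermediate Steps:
l(v) = 0
u(X) = -5 + X*(-3 + X) (u(X) = -5 + (X - 3)*(X + 0) = -5 + (-3 + X)*X = -5 + X*(-3 + X))
s(o) = -7 + o/108 (s(o) = -7 + (o/36)/3 = -7 + o/108)
2*s(u(1)) = 2*(-7 + (-5 + 1² - 3*1)/108) = 2*(-7 + (-5 + 1 - 3)/108) = 2*(-7 + (1/108)*(-7)) = 2*(-7 - 7/108) = 2*(-763/108) = -763/54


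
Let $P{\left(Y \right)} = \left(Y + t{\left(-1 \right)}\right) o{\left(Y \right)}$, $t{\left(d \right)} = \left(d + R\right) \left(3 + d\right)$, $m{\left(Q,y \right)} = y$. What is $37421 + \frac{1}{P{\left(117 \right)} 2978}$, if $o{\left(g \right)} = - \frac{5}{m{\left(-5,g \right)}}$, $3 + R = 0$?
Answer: $\frac{60734657093}{1623010} \approx 37421.0$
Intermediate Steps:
$R = -3$ ($R = -3 + 0 = -3$)
$t{\left(d \right)} = \left(-3 + d\right) \left(3 + d\right)$ ($t{\left(d \right)} = \left(d - 3\right) \left(3 + d\right) = \left(-3 + d\right) \left(3 + d\right)$)
$o{\left(g \right)} = - \frac{5}{g}$
$P{\left(Y \right)} = - \frac{5 \left(-8 + Y\right)}{Y}$ ($P{\left(Y \right)} = \left(Y - \left(9 - \left(-1\right)^{2}\right)\right) \left(- \frac{5}{Y}\right) = \left(Y + \left(-9 + 1\right)\right) \left(- \frac{5}{Y}\right) = \left(Y - 8\right) \left(- \frac{5}{Y}\right) = \left(-8 + Y\right) \left(- \frac{5}{Y}\right) = - \frac{5 \left(-8 + Y\right)}{Y}$)
$37421 + \frac{1}{P{\left(117 \right)} 2978} = 37421 + \frac{1}{\left(-5 + \frac{40}{117}\right) 2978} = 37421 + \frac{1}{-5 + 40 \cdot \frac{1}{117}} \cdot \frac{1}{2978} = 37421 + \frac{1}{-5 + \frac{40}{117}} \cdot \frac{1}{2978} = 37421 + \frac{1}{- \frac{545}{117}} \cdot \frac{1}{2978} = 37421 - \frac{117}{1623010} = \frac{60734657093}{1623010}$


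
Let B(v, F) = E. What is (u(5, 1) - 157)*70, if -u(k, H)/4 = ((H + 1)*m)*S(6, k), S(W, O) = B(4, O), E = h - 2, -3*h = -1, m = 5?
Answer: -18970/3 ≈ -6323.3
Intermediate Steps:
h = ⅓ (h = -⅓*(-1) = ⅓ ≈ 0.33333)
E = -5/3 (E = ⅓ - 2 = -5/3 ≈ -1.6667)
B(v, F) = -5/3
S(W, O) = -5/3
u(k, H) = 100/3 + 100*H/3 (u(k, H) = -4*(H + 1)*5*(-5)/3 = -4*(1 + H)*5*(-5)/3 = -4*(5 + 5*H)*(-5)/3 = -4*(-25/3 - 25*H/3) = 100/3 + 100*H/3)
(u(5, 1) - 157)*70 = ((100/3 + (100/3)*1) - 157)*70 = ((100/3 + 100/3) - 157)*70 = (200/3 - 157)*70 = -271/3*70 = -18970/3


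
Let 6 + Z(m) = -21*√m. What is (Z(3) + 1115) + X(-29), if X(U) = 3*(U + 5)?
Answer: 1037 - 21*√3 ≈ 1000.6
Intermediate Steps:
X(U) = 15 + 3*U (X(U) = 3*(5 + U) = 15 + 3*U)
Z(m) = -6 - 21*√m
(Z(3) + 1115) + X(-29) = ((-6 - 21*√3) + 1115) + (15 + 3*(-29)) = (1109 - 21*√3) + (15 - 87) = (1109 - 21*√3) - 72 = 1037 - 21*√3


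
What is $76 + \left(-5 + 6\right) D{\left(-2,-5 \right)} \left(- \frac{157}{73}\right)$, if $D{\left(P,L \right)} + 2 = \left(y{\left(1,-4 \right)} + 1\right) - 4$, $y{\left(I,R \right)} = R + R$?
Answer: $\frac{7589}{73} \approx 103.96$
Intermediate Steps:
$y{\left(I,R \right)} = 2 R$
$D{\left(P,L \right)} = -13$ ($D{\left(P,L \right)} = -2 + \left(\left(2 \left(-4\right) + 1\right) - 4\right) = -2 + \left(\left(-8 + 1\right) - 4\right) = -2 - 11 = -13$)
$76 + \left(-5 + 6\right) D{\left(-2,-5 \right)} \left(- \frac{157}{73}\right) = 76 + \left(-5 + 6\right) \left(-13\right) \left(- \frac{157}{73}\right) = 76 + 1 \left(-13\right) \left(\left(-157\right) \frac{1}{73}\right) = 76 - - \frac{2041}{73} = 76 + \frac{2041}{73} = \frac{7589}{73}$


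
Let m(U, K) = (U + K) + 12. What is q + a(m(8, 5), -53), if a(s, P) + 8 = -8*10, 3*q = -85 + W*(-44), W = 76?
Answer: -1231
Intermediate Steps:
m(U, K) = 12 + K + U (m(U, K) = (K + U) + 12 = 12 + K + U)
q = -1143 (q = (-85 + 76*(-44))/3 = (-85 - 3344)/3 = (1/3)*(-3429) = -1143)
a(s, P) = -88 (a(s, P) = -8 - 8*10 = -8 - 80 = -88)
q + a(m(8, 5), -53) = -1143 - 88 = -1231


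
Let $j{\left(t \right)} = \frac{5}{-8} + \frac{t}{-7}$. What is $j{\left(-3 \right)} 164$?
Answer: $- \frac{451}{14} \approx -32.214$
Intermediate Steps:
$j{\left(t \right)} = - \frac{5}{8} - \frac{t}{7}$ ($j{\left(t \right)} = 5 \left(- \frac{1}{8}\right) + t \left(- \frac{1}{7}\right) = - \frac{5}{8} - \frac{t}{7}$)
$j{\left(-3 \right)} 164 = \left(- \frac{5}{8} - - \frac{3}{7}\right) 164 = \left(- \frac{5}{8} + \frac{3}{7}\right) 164 = \left(- \frac{11}{56}\right) 164 = - \frac{451}{14}$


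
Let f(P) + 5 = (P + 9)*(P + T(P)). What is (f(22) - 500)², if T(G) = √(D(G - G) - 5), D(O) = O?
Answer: 26524 + 10974*I*√5 ≈ 26524.0 + 24539.0*I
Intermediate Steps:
T(G) = I*√5 (T(G) = √((G - G) - 5) = √(0 - 5) = √(-5) = I*√5)
f(P) = -5 + (9 + P)*(P + I*√5) (f(P) = -5 + (P + 9)*(P + I*√5) = -5 + (9 + P)*(P + I*√5))
(f(22) - 500)² = ((-5 + 22² + 9*22 + 9*I*√5 + I*22*√5) - 500)² = ((-5 + 484 + 198 + 9*I*√5 + 22*I*√5) - 500)² = ((677 + 31*I*√5) - 500)² = (177 + 31*I*√5)²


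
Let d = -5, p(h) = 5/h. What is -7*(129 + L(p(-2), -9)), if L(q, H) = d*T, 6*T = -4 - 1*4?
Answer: -2849/3 ≈ -949.67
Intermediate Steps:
T = -4/3 (T = (-4 - 1*4)/6 = (-4 - 4)/6 = (⅙)*(-8) = -4/3 ≈ -1.3333)
L(q, H) = 20/3 (L(q, H) = -5*(-4/3) = 20/3)
-7*(129 + L(p(-2), -9)) = -7*(129 + 20/3) = -7*407/3 = -2849/3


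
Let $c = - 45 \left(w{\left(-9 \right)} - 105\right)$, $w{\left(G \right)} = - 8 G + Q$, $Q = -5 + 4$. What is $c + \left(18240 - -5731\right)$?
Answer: $25501$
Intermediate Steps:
$Q = -1$
$w{\left(G \right)} = -1 - 8 G$ ($w{\left(G \right)} = - 8 G - 1 = -1 - 8 G$)
$c = 1530$ ($c = - 45 \left(\left(-1 - -72\right) - 105\right) = - 45 \left(\left(-1 + 72\right) - 105\right) = - 45 \left(71 - 105\right) = \left(-45\right) \left(-34\right) = 1530$)
$c + \left(18240 - -5731\right) = 1530 + \left(18240 - -5731\right) = 1530 + \left(18240 + 5731\right) = 1530 + 23971 = 25501$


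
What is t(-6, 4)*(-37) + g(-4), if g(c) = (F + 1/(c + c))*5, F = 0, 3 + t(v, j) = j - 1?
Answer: -5/8 ≈ -0.62500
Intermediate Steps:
t(v, j) = -4 + j (t(v, j) = -3 + (j - 1) = -3 + (-1 + j) = -4 + j)
g(c) = 5/(2*c) (g(c) = (0 + 1/(c + c))*5 = (0 + 1/(2*c))*5 = (1/(2*c))*5 = 5/(2*c))
t(-6, 4)*(-37) + g(-4) = (-4 + 4)*(-37) + (5/2)/(-4) = 0*(-37) + (5/2)*(-1/4) = 0 - 5/8 = -5/8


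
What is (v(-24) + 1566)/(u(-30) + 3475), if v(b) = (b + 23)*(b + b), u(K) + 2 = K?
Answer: 1614/3443 ≈ 0.46878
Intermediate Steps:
u(K) = -2 + K
v(b) = 2*b*(23 + b) (v(b) = (23 + b)*(2*b) = 2*b*(23 + b))
(v(-24) + 1566)/(u(-30) + 3475) = (2*(-24)*(23 - 24) + 1566)/((-2 - 30) + 3475) = (2*(-24)*(-1) + 1566)/(-32 + 3475) = (48 + 1566)/3443 = 1614*(1/3443) = 1614/3443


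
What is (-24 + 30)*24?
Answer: 144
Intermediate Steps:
(-24 + 30)*24 = 6*24 = 144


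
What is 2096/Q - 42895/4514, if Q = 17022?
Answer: -360348673/38418654 ≈ -9.3795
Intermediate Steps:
2096/Q - 42895/4514 = 2096/17022 - 42895/4514 = 2096*(1/17022) - 42895*1/4514 = 1048/8511 - 42895/4514 = -360348673/38418654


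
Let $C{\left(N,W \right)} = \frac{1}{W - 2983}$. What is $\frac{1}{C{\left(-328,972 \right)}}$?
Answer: $-2011$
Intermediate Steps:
$C{\left(N,W \right)} = \frac{1}{-2983 + W}$
$\frac{1}{C{\left(-328,972 \right)}} = \frac{1}{\frac{1}{-2983 + 972}} = \frac{1}{\frac{1}{-2011}} = \frac{1}{- \frac{1}{2011}} = -2011$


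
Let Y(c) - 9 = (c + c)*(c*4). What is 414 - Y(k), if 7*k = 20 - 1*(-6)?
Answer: 14437/49 ≈ 294.63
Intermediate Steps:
k = 26/7 (k = (20 - 1*(-6))/7 = (20 + 6)/7 = (⅐)*26 = 26/7 ≈ 3.7143)
Y(c) = 9 + 8*c² (Y(c) = 9 + (c + c)*(c*4) = 9 + (2*c)*(4*c) = 9 + 8*c²)
414 - Y(k) = 414 - (9 + 8*(26/7)²) = 414 - (9 + 8*(676/49)) = 414 - (9 + 5408/49) = 414 - 1*5849/49 = 414 - 5849/49 = 14437/49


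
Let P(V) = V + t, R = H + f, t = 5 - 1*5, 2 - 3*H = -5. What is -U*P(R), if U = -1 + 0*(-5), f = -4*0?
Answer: 7/3 ≈ 2.3333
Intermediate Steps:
f = 0
H = 7/3 (H = ⅔ - ⅓*(-5) = ⅔ + 5/3 = 7/3 ≈ 2.3333)
t = 0 (t = 5 - 5 = 0)
U = -1 (U = -1 + 0 = -1)
R = 7/3 (R = 7/3 + 0 = 7/3 ≈ 2.3333)
P(V) = V (P(V) = V + 0 = V)
-U*P(R) = -(-1)*7/3 = -1*(-7/3) = 7/3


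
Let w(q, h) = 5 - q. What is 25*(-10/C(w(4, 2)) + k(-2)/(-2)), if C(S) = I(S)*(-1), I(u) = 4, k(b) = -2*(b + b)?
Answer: -75/2 ≈ -37.500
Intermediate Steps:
k(b) = -4*b
C(S) = -4 (C(S) = 4*(-1) = -4)
25*(-10/C(w(4, 2)) + k(-2)/(-2)) = 25*(-10/(-4) - 4*(-2)/(-2)) = 25*(-10*(-1/4) + 8*(-1/2)) = 25*(5/2 - 4) = 25*(-3/2) = -75/2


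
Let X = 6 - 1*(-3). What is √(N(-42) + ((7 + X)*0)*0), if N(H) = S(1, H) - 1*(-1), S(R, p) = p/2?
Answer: 2*I*√5 ≈ 4.4721*I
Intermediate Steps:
X = 9 (X = 6 + 3 = 9)
S(R, p) = p/2 (S(R, p) = p*(½) = p/2)
N(H) = 1 + H/2 (N(H) = H/2 - 1*(-1) = H/2 + 1 = 1 + H/2)
√(N(-42) + ((7 + X)*0)*0) = √((1 + (½)*(-42)) + ((7 + 9)*0)*0) = √((1 - 21) + (16*0)*0) = √(-20 + 0*0) = √(-20 + 0) = √(-20) = 2*I*√5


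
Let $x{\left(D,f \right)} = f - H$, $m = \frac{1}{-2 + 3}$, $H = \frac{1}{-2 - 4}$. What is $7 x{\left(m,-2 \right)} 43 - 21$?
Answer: $- \frac{3437}{6} \approx -572.83$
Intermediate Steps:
$H = - \frac{1}{6}$ ($H = \frac{1}{-6} = - \frac{1}{6} \approx -0.16667$)
$m = 1$ ($m = 1^{-1} = 1$)
$x{\left(D,f \right)} = \frac{1}{6} + f$ ($x{\left(D,f \right)} = f - - \frac{1}{6} = f + \frac{1}{6} = \frac{1}{6} + f$)
$7 x{\left(m,-2 \right)} 43 - 21 = 7 \left(\frac{1}{6} - 2\right) 43 - 21 = 7 \left(- \frac{11}{6}\right) 43 - 21 = \left(- \frac{77}{6}\right) 43 - 21 = - \frac{3311}{6} - 21 = - \frac{3437}{6}$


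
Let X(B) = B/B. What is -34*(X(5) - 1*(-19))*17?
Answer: -11560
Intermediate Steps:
X(B) = 1
-34*(X(5) - 1*(-19))*17 = -34*(1 - 1*(-19))*17 = -34*(1 + 19)*17 = -34*20*17 = -680*17 = -11560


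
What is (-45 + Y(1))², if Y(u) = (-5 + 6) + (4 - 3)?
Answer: 1849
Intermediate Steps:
Y(u) = 2 (Y(u) = 1 + 1 = 2)
(-45 + Y(1))² = (-45 + 2)² = (-43)² = 1849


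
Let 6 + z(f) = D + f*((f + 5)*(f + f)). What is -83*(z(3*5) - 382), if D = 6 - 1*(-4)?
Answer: -715626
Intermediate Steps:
D = 10 (D = 6 + 4 = 10)
z(f) = 4 + 2*f²*(5 + f) (z(f) = -6 + (10 + f*((f + 5)*(f + f))) = -6 + (10 + f*((5 + f)*(2*f))) = -6 + (10 + f*(2*f*(5 + f))) = -6 + (10 + 2*f²*(5 + f)) = 4 + 2*f²*(5 + f))
-83*(z(3*5) - 382) = -83*((4 + 2*(3*5)³ + 10*(3*5)²) - 382) = -83*((4 + 2*15³ + 10*15²) - 382) = -83*((4 + 2*3375 + 10*225) - 382) = -83*((4 + 6750 + 2250) - 382) = -83*(9004 - 382) = -83*8622 = -715626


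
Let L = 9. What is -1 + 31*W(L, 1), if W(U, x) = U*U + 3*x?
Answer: 2603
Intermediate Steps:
W(U, x) = U**2 + 3*x
-1 + 31*W(L, 1) = -1 + 31*(9**2 + 3*1) = -1 + 31*(81 + 3) = -1 + 31*84 = -1 + 2604 = 2603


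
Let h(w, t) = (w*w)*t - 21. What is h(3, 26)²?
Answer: 45369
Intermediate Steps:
h(w, t) = -21 + t*w² (h(w, t) = w²*t - 21 = t*w² - 21 = -21 + t*w²)
h(3, 26)² = (-21 + 26*3²)² = (-21 + 26*9)² = (-21 + 234)² = 213² = 45369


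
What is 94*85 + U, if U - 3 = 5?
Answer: 7998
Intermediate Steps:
U = 8 (U = 3 + 5 = 8)
94*85 + U = 94*85 + 8 = 7990 + 8 = 7998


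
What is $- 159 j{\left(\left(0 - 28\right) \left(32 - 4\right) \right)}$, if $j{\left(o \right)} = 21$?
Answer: $-3339$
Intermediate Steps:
$- 159 j{\left(\left(0 - 28\right) \left(32 - 4\right) \right)} = \left(-159\right) 21 = -3339$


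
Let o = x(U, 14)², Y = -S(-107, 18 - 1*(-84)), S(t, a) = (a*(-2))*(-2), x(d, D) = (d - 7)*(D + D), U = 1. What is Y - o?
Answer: -28632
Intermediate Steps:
x(d, D) = 2*D*(-7 + d) (x(d, D) = (-7 + d)*(2*D) = 2*D*(-7 + d))
S(t, a) = 4*a (S(t, a) = -2*a*(-2) = 4*a)
Y = -408 (Y = -4*(18 - 1*(-84)) = -4*(18 + 84) = -4*102 = -1*408 = -408)
o = 28224 (o = (2*14*(-7 + 1))² = (2*14*(-6))² = (-168)² = 28224)
Y - o = -408 - 1*28224 = -408 - 28224 = -28632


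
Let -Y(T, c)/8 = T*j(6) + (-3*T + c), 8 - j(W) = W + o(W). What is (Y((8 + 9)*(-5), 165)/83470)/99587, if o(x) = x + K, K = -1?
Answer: -540/831252689 ≈ -6.4962e-7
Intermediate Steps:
o(x) = -1 + x (o(x) = x - 1 = -1 + x)
j(W) = 9 - 2*W (j(W) = 8 - (W + (-1 + W)) = 8 - (-1 + 2*W) = 8 + (1 - 2*W) = 9 - 2*W)
Y(T, c) = -8*c + 48*T (Y(T, c) = -8*(T*(9 - 2*6) + (-3*T + c)) = -8*(T*(9 - 12) + (c - 3*T)) = -8*(T*(-3) + (c - 3*T)) = -8*(-3*T + (c - 3*T)) = -8*(c - 6*T) = -8*c + 48*T)
(Y((8 + 9)*(-5), 165)/83470)/99587 = ((-8*165 + 48*((8 + 9)*(-5)))/83470)/99587 = ((-1320 + 48*(17*(-5)))*(1/83470))*(1/99587) = ((-1320 + 48*(-85))*(1/83470))*(1/99587) = ((-1320 - 4080)*(1/83470))*(1/99587) = -5400*1/83470*(1/99587) = -540/8347*1/99587 = -540/831252689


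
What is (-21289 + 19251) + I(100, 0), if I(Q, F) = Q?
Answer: -1938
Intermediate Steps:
(-21289 + 19251) + I(100, 0) = (-21289 + 19251) + 100 = -2038 + 100 = -1938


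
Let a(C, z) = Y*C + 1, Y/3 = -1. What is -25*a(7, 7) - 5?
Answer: 495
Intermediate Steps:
Y = -3 (Y = 3*(-1) = -3)
a(C, z) = 1 - 3*C (a(C, z) = -3*C + 1 = 1 - 3*C)
-25*a(7, 7) - 5 = -25*(1 - 3*7) - 5 = -25*(1 - 21) - 5 = -25*(-20) - 5 = 500 - 5 = 495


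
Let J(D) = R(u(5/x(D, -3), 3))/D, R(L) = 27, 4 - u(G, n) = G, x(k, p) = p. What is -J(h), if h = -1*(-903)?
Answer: -9/301 ≈ -0.029900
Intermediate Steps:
u(G, n) = 4 - G
h = 903
J(D) = 27/D
-J(h) = -27/903 = -1*9/301 = -9/301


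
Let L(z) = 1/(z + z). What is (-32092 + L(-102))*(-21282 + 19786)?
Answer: 144028918/3 ≈ 4.8010e+7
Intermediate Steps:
L(z) = 1/(2*z)
(-32092 + L(-102))*(-21282 + 19786) = (-32092 + (½)/(-102))*(-21282 + 19786) = (-32092 + (½)*(-1/102))*(-1496) = (-32092 - 1/204)*(-1496) = -6546769/204*(-1496) = 144028918/3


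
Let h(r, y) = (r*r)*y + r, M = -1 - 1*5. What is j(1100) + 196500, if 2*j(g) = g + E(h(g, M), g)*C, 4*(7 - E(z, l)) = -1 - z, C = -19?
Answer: 139494949/8 ≈ 1.7437e+7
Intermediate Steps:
M = -6 (M = -1 - 5 = -6)
h(r, y) = r + y*r² (h(r, y) = r²*y + r = y*r² + r = r + y*r²)
E(z, l) = 29/4 + z/4 (E(z, l) = 7 - (-1 - z)/4 = 7 + (¼ + z/4) = 29/4 + z/4)
j(g) = -551/8 + g/2 - 19*g*(1 - 6*g)/8 (j(g) = (g + (29/4 + (g*(1 + g*(-6)))/4)*(-19))/2 = (g + (29/4 + (g*(1 - 6*g))/4)*(-19))/2 = (g + (29/4 + g*(1 - 6*g)/4)*(-19))/2 = (g + (-551/4 - 19*g*(1 - 6*g)/4))/2 = (-551/4 + g - 19*g*(1 - 6*g)/4)/2 = -551/8 + g/2 - 19*g*(1 - 6*g)/8)
j(1100) + 196500 = (-551/8 - 15/8*1100 + (57/4)*1100²) + 196500 = (-551/8 - 4125/2 + (57/4)*1210000) + 196500 = (-551/8 - 4125/2 + 17242500) + 196500 = 137922949/8 + 196500 = 139494949/8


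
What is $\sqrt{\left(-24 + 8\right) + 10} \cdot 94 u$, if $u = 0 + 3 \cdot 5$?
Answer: $1410 i \sqrt{6} \approx 3453.8 i$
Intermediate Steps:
$u = 15$ ($u = 0 + 15 = 15$)
$\sqrt{\left(-24 + 8\right) + 10} \cdot 94 u = \sqrt{\left(-24 + 8\right) + 10} \cdot 94 \cdot 15 = \sqrt{-16 + 10} \cdot 94 \cdot 15 = \sqrt{-6} \cdot 94 \cdot 15 = i \sqrt{6} \cdot 94 \cdot 15 = 94 i \sqrt{6} \cdot 15 = 1410 i \sqrt{6}$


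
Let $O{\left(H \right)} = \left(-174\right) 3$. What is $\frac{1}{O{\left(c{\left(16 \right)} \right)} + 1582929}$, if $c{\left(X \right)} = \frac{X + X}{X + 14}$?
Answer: $\frac{1}{1582407} \approx 6.3195 \cdot 10^{-7}$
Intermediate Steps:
$c{\left(X \right)} = \frac{2 X}{14 + X}$
$O{\left(H \right)} = -522$
$\frac{1}{O{\left(c{\left(16 \right)} \right)} + 1582929} = \frac{1}{-522 + 1582929} = \frac{1}{1582407}$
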